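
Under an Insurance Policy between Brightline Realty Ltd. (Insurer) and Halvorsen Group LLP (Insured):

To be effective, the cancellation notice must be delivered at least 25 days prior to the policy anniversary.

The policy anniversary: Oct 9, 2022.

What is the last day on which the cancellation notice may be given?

Counting back 25 calendar days from Oct 9, 2022 gives Sep 14, 2022.

Sep 14, 2022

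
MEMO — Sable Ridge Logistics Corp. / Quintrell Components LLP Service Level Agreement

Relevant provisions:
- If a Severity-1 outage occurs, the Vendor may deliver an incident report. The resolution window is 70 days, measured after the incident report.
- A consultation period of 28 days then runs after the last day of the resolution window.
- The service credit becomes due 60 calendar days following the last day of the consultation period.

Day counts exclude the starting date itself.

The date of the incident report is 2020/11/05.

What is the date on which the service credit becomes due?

Adding 70 calendar days to 2020/11/05 gives 2021/01/14, which is the last day of the resolution window.
Adding 28 calendar days to 2021/01/14 gives 2021/02/11, which is the last day of the consultation period.
Adding 60 calendar days to 2021/02/11 gives 2021/04/12, which is the date on which the service credit becomes due.

2021/04/12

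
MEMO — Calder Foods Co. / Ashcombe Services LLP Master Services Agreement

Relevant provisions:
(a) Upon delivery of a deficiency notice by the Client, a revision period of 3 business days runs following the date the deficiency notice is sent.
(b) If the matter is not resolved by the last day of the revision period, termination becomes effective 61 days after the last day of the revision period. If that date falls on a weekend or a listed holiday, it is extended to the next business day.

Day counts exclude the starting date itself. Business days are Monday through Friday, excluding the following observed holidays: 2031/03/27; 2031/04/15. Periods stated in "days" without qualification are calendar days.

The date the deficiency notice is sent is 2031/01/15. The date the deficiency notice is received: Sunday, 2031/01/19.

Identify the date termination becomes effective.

From Wednesday, 2031/01/15, 3 business days (Jan 16, Jan 17, Jan 20, skipping weekends) brings us to Monday, 2031/01/20, which is the last day of the revision period.
Adding 61 calendar days to 2031/01/20 gives 2031/03/22, which is the date termination becomes effective. That falls on a Saturday, so it rolls to the next business day, Monday, 2031/03/24.

2031/03/24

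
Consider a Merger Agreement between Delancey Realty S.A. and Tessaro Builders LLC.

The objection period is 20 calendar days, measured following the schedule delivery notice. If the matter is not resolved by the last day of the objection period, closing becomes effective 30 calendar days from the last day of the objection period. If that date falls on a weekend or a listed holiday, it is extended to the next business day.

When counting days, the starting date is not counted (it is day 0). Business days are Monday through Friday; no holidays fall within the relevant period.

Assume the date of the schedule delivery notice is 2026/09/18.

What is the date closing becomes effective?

2026/11/09

The last day of the objection period: 20 calendar days after 2026/09/18 is 2026/10/08.
The date closing becomes effective: 30 calendar days after 2026/10/08 is 2026/11/07. That falls on a Saturday, so it rolls to the next business day, Monday, 2026/11/09.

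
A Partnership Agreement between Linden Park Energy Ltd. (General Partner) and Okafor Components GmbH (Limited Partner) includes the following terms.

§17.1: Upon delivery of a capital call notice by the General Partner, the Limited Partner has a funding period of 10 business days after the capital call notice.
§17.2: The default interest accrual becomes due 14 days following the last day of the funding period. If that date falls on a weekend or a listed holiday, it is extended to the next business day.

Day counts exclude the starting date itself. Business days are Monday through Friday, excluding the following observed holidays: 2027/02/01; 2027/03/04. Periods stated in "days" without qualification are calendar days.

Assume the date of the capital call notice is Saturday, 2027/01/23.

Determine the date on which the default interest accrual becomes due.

2027/02/22

From Saturday, 2027/01/23, 10 business days (Jan 25, Jan 26, Jan 27, Jan 28, Jan 29, Feb 2, Feb 3, Feb 4, Feb 5, Feb 8, skipping weekends and the listed holiday on Feb 1) brings us to Monday, 2027/02/08, which is the last day of the funding period.
Adding 14 calendar days to 2027/02/08 gives 2027/02/22, which is the date on which the default interest accrual becomes due. 2027/02/22 is a Monday and is not a listed holiday, so no roll-forward applies.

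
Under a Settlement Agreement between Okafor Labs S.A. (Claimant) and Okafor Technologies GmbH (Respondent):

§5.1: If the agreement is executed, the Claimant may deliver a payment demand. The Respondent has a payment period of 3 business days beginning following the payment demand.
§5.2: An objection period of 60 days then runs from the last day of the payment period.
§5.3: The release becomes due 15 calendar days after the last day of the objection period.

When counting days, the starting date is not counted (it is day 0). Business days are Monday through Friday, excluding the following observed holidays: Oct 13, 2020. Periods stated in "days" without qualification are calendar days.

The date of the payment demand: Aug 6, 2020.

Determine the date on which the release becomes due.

The last day of the payment period: 3 business days after Thursday, Aug 6, 2020, skipping weekends — Aug 7, Aug 10, Aug 11 — lands on Tuesday, Aug 11, 2020.
Adding 60 calendar days to Aug 11, 2020 gives Oct 10, 2020, which is the last day of the objection period.
The date on which the release becomes due: 15 calendar days after Oct 10, 2020 is Oct 25, 2020.

Oct 25, 2020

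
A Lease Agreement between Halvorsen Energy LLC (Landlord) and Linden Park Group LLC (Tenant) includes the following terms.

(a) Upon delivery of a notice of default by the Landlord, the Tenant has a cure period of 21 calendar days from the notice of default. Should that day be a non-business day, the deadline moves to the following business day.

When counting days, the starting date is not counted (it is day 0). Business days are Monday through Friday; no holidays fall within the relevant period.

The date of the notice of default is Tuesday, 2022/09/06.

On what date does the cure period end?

2022/09/27

The last day of the cure period: 2022/09/06 + 21 days = 2022/09/27. 2022/09/27 is a Tuesday, so no roll-forward applies.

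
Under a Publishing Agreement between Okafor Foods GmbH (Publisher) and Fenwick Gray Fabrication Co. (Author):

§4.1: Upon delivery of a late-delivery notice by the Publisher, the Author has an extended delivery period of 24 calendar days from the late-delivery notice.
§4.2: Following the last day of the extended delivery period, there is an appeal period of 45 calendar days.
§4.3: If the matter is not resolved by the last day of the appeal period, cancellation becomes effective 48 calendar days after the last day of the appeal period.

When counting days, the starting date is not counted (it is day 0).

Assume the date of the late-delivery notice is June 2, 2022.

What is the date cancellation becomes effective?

September 27, 2022

The last day of the extended delivery period: 24 calendar days after June 2, 2022 is June 26, 2022.
The last day of the appeal period: 45 calendar days after June 26, 2022 is August 10, 2022.
Adding 48 calendar days to August 10, 2022 gives September 27, 2022, which is the date cancellation becomes effective.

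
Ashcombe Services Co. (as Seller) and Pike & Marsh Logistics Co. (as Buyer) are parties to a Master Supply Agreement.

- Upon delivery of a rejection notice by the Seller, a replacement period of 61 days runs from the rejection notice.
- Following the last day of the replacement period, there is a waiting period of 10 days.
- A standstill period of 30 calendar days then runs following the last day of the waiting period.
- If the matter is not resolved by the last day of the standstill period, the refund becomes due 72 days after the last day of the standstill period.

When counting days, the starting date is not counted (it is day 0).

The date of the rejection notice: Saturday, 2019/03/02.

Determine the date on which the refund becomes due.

2019/08/22

The last day of the replacement period: 2019/03/02 + 61 days = 2019/05/02.
Adding 10 calendar days to 2019/05/02 gives 2019/05/12, which is the last day of the waiting period.
Adding 30 calendar days to 2019/05/12 gives 2019/06/11, which is the last day of the standstill period.
The date on which the refund becomes due: 2019/06/11 + 72 days = 2019/08/22.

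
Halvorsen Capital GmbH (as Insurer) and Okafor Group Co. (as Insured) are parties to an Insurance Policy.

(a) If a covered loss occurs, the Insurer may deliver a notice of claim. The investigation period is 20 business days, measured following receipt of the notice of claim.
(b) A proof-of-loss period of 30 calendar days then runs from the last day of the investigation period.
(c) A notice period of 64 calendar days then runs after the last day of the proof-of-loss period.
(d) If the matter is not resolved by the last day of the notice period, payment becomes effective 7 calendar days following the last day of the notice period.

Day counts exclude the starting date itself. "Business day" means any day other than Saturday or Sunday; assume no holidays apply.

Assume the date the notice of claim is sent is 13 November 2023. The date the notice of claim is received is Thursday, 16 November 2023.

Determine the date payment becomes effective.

24 March 2024

From Thursday, 16 November 2023, 20 business days (Nov 17, Nov 20, Nov 21, Nov 22, …, Dec 12, Dec 13, Dec 14, skipping weekends) brings us to Thursday, 14 December 2023, which is the last day of the investigation period.
The last day of the proof-of-loss period: 14 December 2023 + 30 days = 13 January 2024.
The last day of the notice period: 64 calendar days after 13 January 2024 is 17 March 2024.
Adding 7 calendar days to 17 March 2024 gives 24 March 2024, which is the date payment becomes effective.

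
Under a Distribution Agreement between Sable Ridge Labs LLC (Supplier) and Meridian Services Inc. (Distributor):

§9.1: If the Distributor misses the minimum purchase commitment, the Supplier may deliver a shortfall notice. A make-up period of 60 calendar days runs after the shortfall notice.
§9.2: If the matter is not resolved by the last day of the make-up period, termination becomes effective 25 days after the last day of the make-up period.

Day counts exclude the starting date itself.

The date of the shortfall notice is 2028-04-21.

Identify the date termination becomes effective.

2028-07-15

Adding 60 calendar days to 2028-04-21 gives 2028-06-20, which is the last day of the make-up period.
The date termination becomes effective: 2028-06-20 + 25 days = 2028-07-15.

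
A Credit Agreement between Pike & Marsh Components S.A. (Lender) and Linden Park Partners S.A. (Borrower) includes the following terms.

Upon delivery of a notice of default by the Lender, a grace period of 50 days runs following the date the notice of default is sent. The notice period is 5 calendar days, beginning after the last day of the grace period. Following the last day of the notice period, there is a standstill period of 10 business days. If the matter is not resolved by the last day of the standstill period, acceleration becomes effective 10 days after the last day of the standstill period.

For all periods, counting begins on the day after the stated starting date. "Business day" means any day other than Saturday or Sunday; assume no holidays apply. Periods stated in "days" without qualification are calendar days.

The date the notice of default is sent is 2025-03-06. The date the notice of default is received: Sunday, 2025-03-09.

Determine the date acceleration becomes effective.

The last day of the grace period: 50 calendar days after 2025-03-06 is 2025-04-25.
The last day of the notice period: 5 calendar days after 2025-04-25 is 2025-04-30.
The last day of the standstill period: 10 business days after Wednesday, 2025-04-30, skipping weekends — May 1, May 2, May 5, May 6, May 7, May 8, May 9, May 12, May 13, May 14 — lands on Wednesday, 2025-05-14.
The date acceleration becomes effective: 10 calendar days after 2025-05-14 is 2025-05-24.

2025-05-24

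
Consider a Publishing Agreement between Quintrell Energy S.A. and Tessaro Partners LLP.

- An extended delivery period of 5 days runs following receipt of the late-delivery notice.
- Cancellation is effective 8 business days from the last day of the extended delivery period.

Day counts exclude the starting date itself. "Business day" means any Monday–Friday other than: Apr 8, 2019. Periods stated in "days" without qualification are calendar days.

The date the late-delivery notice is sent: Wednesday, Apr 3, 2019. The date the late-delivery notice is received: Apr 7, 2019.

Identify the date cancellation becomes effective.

Apr 24, 2019

Adding 5 calendar days to Apr 7, 2019 gives Apr 12, 2019, which is the last day of the extended delivery period.
The date cancellation becomes effective: counting 8 business days from Friday, Apr 12, 2019 (Apr 15, Apr 16, Apr 17, Apr 18, Apr 19, Apr 22, Apr 23, Apr 24, skipping weekends) reaches Wednesday, Apr 24, 2019.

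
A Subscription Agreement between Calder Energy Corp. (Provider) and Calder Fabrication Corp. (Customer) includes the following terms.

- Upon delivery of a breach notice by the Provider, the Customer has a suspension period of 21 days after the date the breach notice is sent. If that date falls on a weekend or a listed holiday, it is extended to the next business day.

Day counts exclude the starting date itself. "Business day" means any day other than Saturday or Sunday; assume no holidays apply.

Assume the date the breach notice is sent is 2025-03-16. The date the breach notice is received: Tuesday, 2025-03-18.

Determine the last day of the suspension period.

The last day of the suspension period: 21 calendar days after 2025-03-16 is 2025-04-06. That falls on a Sunday, so it rolls to the next business day, Monday, 2025-04-07.

2025-04-07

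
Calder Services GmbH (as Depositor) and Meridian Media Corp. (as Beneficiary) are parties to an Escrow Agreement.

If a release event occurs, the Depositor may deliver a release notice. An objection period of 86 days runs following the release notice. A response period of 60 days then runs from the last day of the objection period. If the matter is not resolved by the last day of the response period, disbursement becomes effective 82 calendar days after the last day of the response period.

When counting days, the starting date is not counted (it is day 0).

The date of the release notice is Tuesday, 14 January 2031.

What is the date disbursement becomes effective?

30 August 2031

Adding 86 calendar days to 14 January 2031 gives 10 April 2031, which is the last day of the objection period.
The last day of the response period: 60 calendar days after 10 April 2031 is 9 June 2031.
The date disbursement becomes effective: 82 calendar days after 9 June 2031 is 30 August 2031.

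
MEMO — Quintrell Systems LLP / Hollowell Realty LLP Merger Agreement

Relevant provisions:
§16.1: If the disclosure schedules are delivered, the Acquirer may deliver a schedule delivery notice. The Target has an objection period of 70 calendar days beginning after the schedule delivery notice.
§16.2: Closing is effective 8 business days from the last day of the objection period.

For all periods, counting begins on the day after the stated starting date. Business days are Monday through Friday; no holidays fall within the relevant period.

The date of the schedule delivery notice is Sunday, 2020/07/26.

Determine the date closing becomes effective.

2020/10/14

The last day of the objection period: 70 calendar days after 2020/07/26 is 2020/10/04.
From Sunday, 2020/10/04, 8 business days (Oct 5, Oct 6, Oct 7, Oct 8, Oct 9, Oct 12, Oct 13, Oct 14, skipping weekends) brings us to Wednesday, 2020/10/14, which is the date closing becomes effective.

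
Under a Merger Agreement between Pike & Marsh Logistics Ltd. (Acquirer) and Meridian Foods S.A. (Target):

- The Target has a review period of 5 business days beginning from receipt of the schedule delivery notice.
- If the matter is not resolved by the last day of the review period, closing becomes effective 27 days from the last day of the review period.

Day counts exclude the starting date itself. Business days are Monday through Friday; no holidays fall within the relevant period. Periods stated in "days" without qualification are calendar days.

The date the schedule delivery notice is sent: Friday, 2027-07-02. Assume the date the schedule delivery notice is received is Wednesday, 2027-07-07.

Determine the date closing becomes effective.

The last day of the review period: counting 5 business days from Wednesday, 2027-07-07 (Jul 8, Jul 9, Jul 12, Jul 13, Jul 14, skipping weekends) reaches Wednesday, 2027-07-14.
Adding 27 calendar days to 2027-07-14 gives 2027-08-10, which is the date closing becomes effective.

2027-08-10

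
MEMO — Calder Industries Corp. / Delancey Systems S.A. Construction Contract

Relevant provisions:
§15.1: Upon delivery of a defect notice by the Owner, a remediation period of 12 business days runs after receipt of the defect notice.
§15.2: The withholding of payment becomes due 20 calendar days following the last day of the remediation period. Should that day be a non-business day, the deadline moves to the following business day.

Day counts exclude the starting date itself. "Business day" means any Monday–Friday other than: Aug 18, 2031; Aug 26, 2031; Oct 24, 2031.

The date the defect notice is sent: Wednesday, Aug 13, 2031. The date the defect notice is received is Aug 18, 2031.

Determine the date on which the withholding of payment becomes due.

Sep 24, 2031

The last day of the remediation period: 12 business days after Monday, Aug 18, 2031, skipping weekends and the listed holiday on Aug 26 — Aug 19, Aug 20, Aug 21, Aug 22, …, Sep 2, Sep 3, Sep 4 — lands on Thursday, Sep 4, 2031.
The date on which the withholding of payment becomes due: Sep 4, 2031 + 20 days = Sep 24, 2031. Sep 24, 2031 is a Wednesday and is not a listed holiday, so no roll-forward applies.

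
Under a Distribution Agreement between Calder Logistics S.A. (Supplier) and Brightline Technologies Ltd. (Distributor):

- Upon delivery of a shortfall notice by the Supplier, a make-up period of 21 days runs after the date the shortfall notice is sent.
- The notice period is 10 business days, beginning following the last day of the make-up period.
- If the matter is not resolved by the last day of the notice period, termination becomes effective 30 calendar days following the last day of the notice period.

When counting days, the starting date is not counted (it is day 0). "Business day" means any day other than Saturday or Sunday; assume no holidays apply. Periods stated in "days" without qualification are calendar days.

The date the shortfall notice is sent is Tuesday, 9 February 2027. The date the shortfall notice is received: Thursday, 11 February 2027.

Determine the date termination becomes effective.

The last day of the make-up period: 21 calendar days after 9 February 2027 is 2 March 2027.
From Tuesday, 2 March 2027, 10 business days (Mar 3, Mar 4, Mar 5, Mar 8, Mar 9, Mar 10, Mar 11, Mar 12, Mar 15, Mar 16, skipping weekends) brings us to Tuesday, 16 March 2027, which is the last day of the notice period.
Adding 30 calendar days to 16 March 2027 gives 15 April 2027, which is the date termination becomes effective.

15 April 2027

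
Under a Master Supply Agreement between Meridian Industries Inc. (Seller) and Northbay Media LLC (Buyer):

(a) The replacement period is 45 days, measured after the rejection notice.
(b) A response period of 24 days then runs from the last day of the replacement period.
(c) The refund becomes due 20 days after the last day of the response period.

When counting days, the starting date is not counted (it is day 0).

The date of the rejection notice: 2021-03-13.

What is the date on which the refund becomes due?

Adding 45 calendar days to 2021-03-13 gives 2021-04-27, which is the last day of the replacement period.
The last day of the response period: 2021-04-27 + 24 days = 2021-05-21.
The date on which the refund becomes due: 2021-05-21 + 20 days = 2021-06-10.

2021-06-10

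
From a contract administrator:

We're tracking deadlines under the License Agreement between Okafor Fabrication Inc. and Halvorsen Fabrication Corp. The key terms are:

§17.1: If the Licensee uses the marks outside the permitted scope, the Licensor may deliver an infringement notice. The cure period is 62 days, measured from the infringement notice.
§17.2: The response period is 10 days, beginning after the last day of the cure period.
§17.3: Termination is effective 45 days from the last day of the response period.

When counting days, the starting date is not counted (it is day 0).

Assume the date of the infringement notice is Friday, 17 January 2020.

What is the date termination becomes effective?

13 May 2020

The last day of the cure period: 17 January 2020 + 62 days = 19 March 2020.
Adding 10 calendar days to 19 March 2020 gives 29 March 2020, which is the last day of the response period.
The date termination becomes effective: 29 March 2020 + 45 days = 13 May 2020.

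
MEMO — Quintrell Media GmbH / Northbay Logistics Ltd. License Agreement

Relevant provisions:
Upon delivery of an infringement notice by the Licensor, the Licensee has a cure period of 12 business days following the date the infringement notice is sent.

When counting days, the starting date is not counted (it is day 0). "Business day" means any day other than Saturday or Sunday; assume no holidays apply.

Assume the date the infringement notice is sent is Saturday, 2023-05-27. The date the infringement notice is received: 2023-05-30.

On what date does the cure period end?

The last day of the cure period: 12 business days after Saturday, 2023-05-27, skipping weekends — May 29, May 30, May 31, Jun 1, …, Jun 9, Jun 12, Jun 13 — lands on Tuesday, 2023-06-13.

2023-06-13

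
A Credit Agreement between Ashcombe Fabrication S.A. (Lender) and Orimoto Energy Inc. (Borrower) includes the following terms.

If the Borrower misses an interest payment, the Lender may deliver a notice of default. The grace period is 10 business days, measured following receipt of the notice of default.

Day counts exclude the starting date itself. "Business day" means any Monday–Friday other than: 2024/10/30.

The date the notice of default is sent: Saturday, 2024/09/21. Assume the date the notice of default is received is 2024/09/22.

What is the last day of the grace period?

2024/10/04

From Sunday, 2024/09/22, 10 business days (Sep 23, Sep 24, Sep 25, Sep 26, Sep 27, Sep 30, Oct 1, Oct 2, Oct 3, Oct 4, skipping weekends) brings us to Friday, 2024/10/04, which is the last day of the grace period.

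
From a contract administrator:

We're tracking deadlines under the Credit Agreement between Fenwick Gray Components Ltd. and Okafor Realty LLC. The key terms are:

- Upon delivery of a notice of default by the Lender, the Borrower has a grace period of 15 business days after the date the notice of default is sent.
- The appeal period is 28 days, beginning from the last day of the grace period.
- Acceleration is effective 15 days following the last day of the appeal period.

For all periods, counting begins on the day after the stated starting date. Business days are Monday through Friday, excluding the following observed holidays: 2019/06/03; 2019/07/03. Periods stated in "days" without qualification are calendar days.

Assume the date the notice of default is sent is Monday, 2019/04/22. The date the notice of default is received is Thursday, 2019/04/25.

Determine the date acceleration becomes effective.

From Monday, 2019/04/22, 15 business days (Apr 23, Apr 24, Apr 25, Apr 26, …, May 9, May 10, May 13, skipping weekends) brings us to Monday, 2019/05/13, which is the last day of the grace period.
The last day of the appeal period: 2019/05/13 + 28 days = 2019/06/10.
The date acceleration becomes effective: 2019/06/10 + 15 days = 2019/06/25.

2019/06/25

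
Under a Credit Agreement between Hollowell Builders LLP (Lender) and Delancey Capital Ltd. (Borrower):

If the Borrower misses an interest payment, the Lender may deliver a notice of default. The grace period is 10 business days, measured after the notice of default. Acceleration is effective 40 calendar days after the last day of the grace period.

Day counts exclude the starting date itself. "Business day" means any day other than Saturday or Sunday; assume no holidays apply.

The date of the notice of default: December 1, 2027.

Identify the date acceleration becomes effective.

January 24, 2028

The last day of the grace period: 10 business days after Wednesday, December 1, 2027, skipping weekends — Dec 2, Dec 3, Dec 6, Dec 7, Dec 8, Dec 9, Dec 10, Dec 13, Dec 14, Dec 15 — lands on Wednesday, December 15, 2027.
Adding 40 calendar days to December 15, 2027 gives January 24, 2028, which is the date acceleration becomes effective.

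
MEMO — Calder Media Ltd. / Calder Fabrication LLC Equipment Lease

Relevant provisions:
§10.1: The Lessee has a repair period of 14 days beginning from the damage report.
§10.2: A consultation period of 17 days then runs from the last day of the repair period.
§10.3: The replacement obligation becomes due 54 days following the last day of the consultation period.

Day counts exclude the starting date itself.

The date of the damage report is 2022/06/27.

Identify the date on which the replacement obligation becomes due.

The last day of the repair period: 2022/06/27 + 14 days = 2022/07/11.
The last day of the consultation period: 17 calendar days after 2022/07/11 is 2022/07/28.
Adding 54 calendar days to 2022/07/28 gives 2022/09/20, which is the date on which the replacement obligation becomes due.

2022/09/20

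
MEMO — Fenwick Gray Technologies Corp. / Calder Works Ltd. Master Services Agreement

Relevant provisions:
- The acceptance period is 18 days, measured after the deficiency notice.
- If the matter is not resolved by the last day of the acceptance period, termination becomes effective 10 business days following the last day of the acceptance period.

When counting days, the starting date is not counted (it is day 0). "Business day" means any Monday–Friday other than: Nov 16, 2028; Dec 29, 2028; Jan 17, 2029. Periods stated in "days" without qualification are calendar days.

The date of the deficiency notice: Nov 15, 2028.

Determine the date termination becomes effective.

Adding 18 calendar days to Nov 15, 2028 gives Dec 3, 2028, which is the last day of the acceptance period.
The date termination becomes effective: counting 10 business days from Sunday, Dec 3, 2028 (Dec 4, Dec 5, Dec 6, Dec 7, Dec 8, Dec 11, Dec 12, Dec 13, Dec 14, Dec 15, skipping weekends) reaches Friday, Dec 15, 2028.

Dec 15, 2028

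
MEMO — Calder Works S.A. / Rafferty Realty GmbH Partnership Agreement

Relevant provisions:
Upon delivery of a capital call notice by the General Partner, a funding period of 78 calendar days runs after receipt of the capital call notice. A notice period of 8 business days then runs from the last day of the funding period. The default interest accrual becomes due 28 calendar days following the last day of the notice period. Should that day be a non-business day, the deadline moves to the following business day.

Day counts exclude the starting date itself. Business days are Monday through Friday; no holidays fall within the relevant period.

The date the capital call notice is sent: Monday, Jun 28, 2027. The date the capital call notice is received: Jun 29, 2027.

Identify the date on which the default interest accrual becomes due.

The last day of the funding period: 78 calendar days after Jun 29, 2027 is Sep 15, 2027.
From Wednesday, Sep 15, 2027, 8 business days (Sep 16, Sep 17, Sep 20, Sep 21, Sep 22, Sep 23, Sep 24, Sep 27, skipping weekends) brings us to Monday, Sep 27, 2027, which is the last day of the notice period.
Adding 28 calendar days to Sep 27, 2027 gives Oct 25, 2027, which is the date on which the default interest accrual becomes due. Oct 25, 2027 is a Monday, so no roll-forward applies.

Oct 25, 2027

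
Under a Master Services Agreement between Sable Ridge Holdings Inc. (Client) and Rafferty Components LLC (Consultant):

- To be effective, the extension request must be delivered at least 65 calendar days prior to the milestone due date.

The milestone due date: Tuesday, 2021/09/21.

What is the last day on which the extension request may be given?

2021/07/18

2021/09/21 minus 65 days is 2021/07/18.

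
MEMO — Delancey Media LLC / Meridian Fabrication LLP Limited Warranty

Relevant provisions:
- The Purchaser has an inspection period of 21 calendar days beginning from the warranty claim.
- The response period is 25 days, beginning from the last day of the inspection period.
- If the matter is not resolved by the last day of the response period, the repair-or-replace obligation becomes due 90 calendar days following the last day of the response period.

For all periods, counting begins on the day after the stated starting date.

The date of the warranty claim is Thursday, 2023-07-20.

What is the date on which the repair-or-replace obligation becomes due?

2023-12-03

The last day of the inspection period: 2023-07-20 + 21 days = 2023-08-10.
Adding 25 calendar days to 2023-08-10 gives 2023-09-04, which is the last day of the response period.
The date on which the repair-or-replace obligation becomes due: 90 calendar days after 2023-09-04 is 2023-12-03.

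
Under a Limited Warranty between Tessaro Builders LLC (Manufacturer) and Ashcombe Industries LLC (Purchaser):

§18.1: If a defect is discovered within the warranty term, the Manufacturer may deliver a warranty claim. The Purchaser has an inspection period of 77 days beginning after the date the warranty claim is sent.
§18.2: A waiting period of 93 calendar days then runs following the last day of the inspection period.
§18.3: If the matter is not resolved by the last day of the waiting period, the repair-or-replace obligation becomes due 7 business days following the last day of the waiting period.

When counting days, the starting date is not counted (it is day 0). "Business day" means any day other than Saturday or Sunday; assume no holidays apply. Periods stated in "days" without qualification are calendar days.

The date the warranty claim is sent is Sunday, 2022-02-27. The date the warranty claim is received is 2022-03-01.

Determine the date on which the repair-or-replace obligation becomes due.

2022-08-25

The last day of the inspection period: 2022-02-27 + 77 days = 2022-05-15.
The last day of the waiting period: 2022-05-15 + 93 days = 2022-08-16.
The date on which the repair-or-replace obligation becomes due: counting 7 business days from Tuesday, 2022-08-16 (Aug 17, Aug 18, Aug 19, Aug 22, Aug 23, Aug 24, Aug 25, skipping weekends) reaches Thursday, 2022-08-25.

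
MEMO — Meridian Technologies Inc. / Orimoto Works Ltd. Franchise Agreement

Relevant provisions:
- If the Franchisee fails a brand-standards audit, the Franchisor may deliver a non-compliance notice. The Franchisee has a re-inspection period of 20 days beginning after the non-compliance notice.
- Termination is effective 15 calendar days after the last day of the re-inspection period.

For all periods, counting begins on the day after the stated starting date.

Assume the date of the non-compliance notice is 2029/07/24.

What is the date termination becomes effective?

2029/08/28

Adding 20 calendar days to 2029/07/24 gives 2029/08/13, which is the last day of the re-inspection period.
Adding 15 calendar days to 2029/08/13 gives 2029/08/28, which is the date termination becomes effective.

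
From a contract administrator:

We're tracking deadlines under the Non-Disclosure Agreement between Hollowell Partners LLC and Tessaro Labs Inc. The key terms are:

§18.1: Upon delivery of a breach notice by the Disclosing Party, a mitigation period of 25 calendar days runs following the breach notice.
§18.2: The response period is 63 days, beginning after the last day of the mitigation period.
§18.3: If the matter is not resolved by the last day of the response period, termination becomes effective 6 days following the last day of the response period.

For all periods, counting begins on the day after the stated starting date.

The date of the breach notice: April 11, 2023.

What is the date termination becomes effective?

The last day of the mitigation period: 25 calendar days after April 11, 2023 is May 6, 2023.
The last day of the response period: 63 calendar days after May 6, 2023 is July 8, 2023.
The date termination becomes effective: July 8, 2023 + 6 days = July 14, 2023.

July 14, 2023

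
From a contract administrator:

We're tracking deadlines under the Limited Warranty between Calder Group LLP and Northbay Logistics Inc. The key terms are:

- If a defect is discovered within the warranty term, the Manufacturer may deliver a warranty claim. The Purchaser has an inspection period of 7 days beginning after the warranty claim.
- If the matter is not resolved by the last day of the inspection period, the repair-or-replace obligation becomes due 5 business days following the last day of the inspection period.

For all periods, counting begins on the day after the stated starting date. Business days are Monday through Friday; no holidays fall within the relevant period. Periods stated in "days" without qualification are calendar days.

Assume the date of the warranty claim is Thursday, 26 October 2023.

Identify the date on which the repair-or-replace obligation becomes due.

The last day of the inspection period: 26 October 2023 + 7 days = 2 November 2023.
The date on which the repair-or-replace obligation becomes due: 5 business days after Thursday, 2 November 2023, skipping weekends — Nov 3, Nov 6, Nov 7, Nov 8, Nov 9 — lands on Thursday, 9 November 2023.

9 November 2023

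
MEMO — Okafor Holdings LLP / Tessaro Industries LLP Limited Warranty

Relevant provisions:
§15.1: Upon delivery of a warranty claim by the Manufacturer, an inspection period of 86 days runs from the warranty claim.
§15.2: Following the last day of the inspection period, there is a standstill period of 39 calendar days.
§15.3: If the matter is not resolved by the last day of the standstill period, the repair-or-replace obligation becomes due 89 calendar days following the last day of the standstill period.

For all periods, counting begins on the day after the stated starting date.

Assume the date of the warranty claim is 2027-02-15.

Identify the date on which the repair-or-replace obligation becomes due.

2027-09-17

The last day of the inspection period: 2027-02-15 + 86 days = 2027-05-12.
Adding 39 calendar days to 2027-05-12 gives 2027-06-20, which is the last day of the standstill period.
The date on which the repair-or-replace obligation becomes due: 2027-06-20 + 89 days = 2027-09-17.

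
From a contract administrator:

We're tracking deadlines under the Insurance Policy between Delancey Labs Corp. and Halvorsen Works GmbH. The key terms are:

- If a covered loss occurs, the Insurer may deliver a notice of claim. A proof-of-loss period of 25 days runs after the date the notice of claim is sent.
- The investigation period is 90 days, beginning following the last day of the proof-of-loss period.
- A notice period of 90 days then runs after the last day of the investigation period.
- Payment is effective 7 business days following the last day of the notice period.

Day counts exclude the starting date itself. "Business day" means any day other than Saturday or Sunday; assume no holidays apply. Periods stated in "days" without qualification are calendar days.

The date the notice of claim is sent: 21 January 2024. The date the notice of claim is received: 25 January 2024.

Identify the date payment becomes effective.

22 August 2024

Adding 25 calendar days to 21 January 2024 gives 15 February 2024, which is the last day of the proof-of-loss period.
The last day of the investigation period: 90 calendar days after 15 February 2024 is 15 May 2024.
The last day of the notice period: 90 calendar days after 15 May 2024 is 13 August 2024.
The date payment becomes effective: 7 business days after Tuesday, 13 August 2024, skipping weekends — Aug 14, Aug 15, Aug 16, Aug 19, Aug 20, Aug 21, Aug 22 — lands on Thursday, 22 August 2024.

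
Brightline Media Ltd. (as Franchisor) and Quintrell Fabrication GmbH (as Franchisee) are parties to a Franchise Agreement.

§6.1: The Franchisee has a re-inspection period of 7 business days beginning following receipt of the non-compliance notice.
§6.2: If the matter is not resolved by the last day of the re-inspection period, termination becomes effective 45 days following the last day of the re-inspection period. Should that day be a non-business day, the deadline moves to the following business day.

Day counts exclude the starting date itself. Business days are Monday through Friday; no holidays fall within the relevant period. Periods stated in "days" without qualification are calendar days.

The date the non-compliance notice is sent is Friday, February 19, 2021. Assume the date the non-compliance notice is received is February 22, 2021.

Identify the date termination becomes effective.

April 19, 2021

From Monday, February 22, 2021, 7 business days (Feb 23, Feb 24, Feb 25, Feb 26, Mar 1, Mar 2, Mar 3, skipping weekends) brings us to Wednesday, March 3, 2021, which is the last day of the re-inspection period.
The date termination becomes effective: March 3, 2021 + 45 days = April 17, 2021. That falls on a Saturday, so it rolls to the next business day, Monday, April 19, 2021.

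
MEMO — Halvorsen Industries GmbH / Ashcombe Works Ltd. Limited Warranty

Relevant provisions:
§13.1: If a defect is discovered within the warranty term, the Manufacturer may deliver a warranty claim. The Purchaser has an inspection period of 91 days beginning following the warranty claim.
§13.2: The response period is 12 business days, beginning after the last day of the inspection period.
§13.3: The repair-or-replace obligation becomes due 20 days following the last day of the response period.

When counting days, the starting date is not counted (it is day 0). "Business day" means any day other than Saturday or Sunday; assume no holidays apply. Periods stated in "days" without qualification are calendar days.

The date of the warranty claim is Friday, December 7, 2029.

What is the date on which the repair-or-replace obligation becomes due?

April 15, 2030

The last day of the inspection period: December 7, 2029 + 91 days = March 8, 2030.
The last day of the response period: counting 12 business days from Friday, March 8, 2030 (Mar 11, Mar 12, Mar 13, Mar 14, …, Mar 22, Mar 25, Mar 26, skipping weekends) reaches Tuesday, March 26, 2030.
The date on which the repair-or-replace obligation becomes due: March 26, 2030 + 20 days = April 15, 2030.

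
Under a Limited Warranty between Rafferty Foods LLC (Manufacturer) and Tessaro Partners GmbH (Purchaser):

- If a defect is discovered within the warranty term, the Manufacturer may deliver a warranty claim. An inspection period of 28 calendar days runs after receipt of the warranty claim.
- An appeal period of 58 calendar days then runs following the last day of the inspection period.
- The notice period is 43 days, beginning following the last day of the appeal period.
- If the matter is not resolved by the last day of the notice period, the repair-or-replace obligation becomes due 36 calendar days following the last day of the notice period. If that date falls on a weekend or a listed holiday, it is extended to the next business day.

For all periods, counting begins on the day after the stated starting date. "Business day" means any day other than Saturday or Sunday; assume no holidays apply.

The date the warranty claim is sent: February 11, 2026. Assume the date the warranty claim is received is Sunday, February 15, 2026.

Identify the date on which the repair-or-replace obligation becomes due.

The last day of the inspection period: February 15, 2026 + 28 days = March 15, 2026.
The last day of the appeal period: March 15, 2026 + 58 days = May 12, 2026.
The last day of the notice period: 43 calendar days after May 12, 2026 is June 24, 2026.
The date on which the repair-or-replace obligation becomes due: June 24, 2026 + 36 days = July 30, 2026. July 30, 2026 is a Thursday, so no roll-forward applies.

July 30, 2026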